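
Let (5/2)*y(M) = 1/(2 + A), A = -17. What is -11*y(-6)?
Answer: 22/75 ≈ 0.29333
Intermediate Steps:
y(M) = -2/75 (y(M) = 2/(5*(2 - 17)) = (2/5)/(-15) = (2/5)*(-1/15) = -2/75)
-11*y(-6) = -11*(-2/75) = 22/75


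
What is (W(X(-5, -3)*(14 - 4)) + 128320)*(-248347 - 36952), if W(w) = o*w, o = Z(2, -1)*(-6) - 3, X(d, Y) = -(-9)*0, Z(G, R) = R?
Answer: -36609567680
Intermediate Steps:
X(d, Y) = 0 (X(d, Y) = -3*0 = 0)
o = 3 (o = -1*(-6) - 3 = 6 - 3 = 3)
W(w) = 3*w
(W(X(-5, -3)*(14 - 4)) + 128320)*(-248347 - 36952) = (3*(0*(14 - 4)) + 128320)*(-248347 - 36952) = (3*(0*10) + 128320)*(-285299) = (3*0 + 128320)*(-285299) = (0 + 128320)*(-285299) = 128320*(-285299) = -36609567680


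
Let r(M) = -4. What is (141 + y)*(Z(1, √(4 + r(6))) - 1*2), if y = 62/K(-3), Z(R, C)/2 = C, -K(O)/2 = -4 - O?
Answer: -344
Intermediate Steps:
K(O) = 8 + 2*O (K(O) = -2*(-4 - O) = 8 + 2*O)
Z(R, C) = 2*C
y = 31 (y = 62/(8 + 2*(-3)) = 62/(8 - 6) = 62/2 = 62*(½) = 31)
(141 + y)*(Z(1, √(4 + r(6))) - 1*2) = (141 + 31)*(2*√(4 - 4) - 1*2) = 172*(2*√0 - 2) = 172*(2*0 - 2) = 172*(0 - 2) = 172*(-2) = -344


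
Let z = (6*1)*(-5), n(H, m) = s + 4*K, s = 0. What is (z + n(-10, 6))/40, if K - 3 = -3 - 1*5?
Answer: -5/4 ≈ -1.2500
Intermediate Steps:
K = -5 (K = 3 + (-3 - 1*5) = 3 + (-3 - 5) = 3 - 8 = -5)
n(H, m) = -20 (n(H, m) = 0 + 4*(-5) = 0 - 20 = -20)
z = -30 (z = 6*(-5) = -30)
(z + n(-10, 6))/40 = (-30 - 20)/40 = (1/40)*(-50) = -5/4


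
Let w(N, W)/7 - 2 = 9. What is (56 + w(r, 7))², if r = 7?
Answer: 17689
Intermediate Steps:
w(N, W) = 77 (w(N, W) = 14 + 7*9 = 14 + 63 = 77)
(56 + w(r, 7))² = (56 + 77)² = 133² = 17689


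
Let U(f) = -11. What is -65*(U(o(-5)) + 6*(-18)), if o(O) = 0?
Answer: 7735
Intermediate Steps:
-65*(U(o(-5)) + 6*(-18)) = -65*(-11 + 6*(-18)) = -65*(-11 - 108) = -65*(-119) = 7735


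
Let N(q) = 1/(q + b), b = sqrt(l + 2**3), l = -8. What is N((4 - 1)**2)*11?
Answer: 11/9 ≈ 1.2222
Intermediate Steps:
b = 0 (b = sqrt(-8 + 2**3) = sqrt(-8 + 8) = sqrt(0) = 0)
N(q) = 1/q (N(q) = 1/(q + 0) = 1/q)
N((4 - 1)**2)*11 = 11/(4 - 1)**2 = 11/3**2 = 11/9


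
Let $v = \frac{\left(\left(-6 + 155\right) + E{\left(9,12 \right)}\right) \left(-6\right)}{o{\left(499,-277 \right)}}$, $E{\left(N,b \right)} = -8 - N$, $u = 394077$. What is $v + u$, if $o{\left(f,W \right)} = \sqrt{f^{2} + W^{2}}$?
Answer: $394077 - \frac{396 \sqrt{325730}}{162865} \approx 3.9408 \cdot 10^{5}$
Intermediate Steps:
$o{\left(f,W \right)} = \sqrt{W^{2} + f^{2}}$
$v = - \frac{396 \sqrt{325730}}{162865}$ ($v = \frac{\left(\left(-6 + 155\right) - 17\right) \left(-6\right)}{\sqrt{\left(-277\right)^{2} + 499^{2}}} = \frac{\left(149 - 17\right) \left(-6\right)}{\sqrt{76729 + 249001}} = \frac{\left(149 - 17\right) \left(-6\right)}{\sqrt{325730}} = 132 \left(-6\right) \frac{\sqrt{325730}}{325730} = - 792 \frac{\sqrt{325730}}{325730} = - \frac{396 \sqrt{325730}}{162865} \approx -1.3877$)
$v + u = - \frac{396 \sqrt{325730}}{162865} + 394077 = 394077 - \frac{396 \sqrt{325730}}{162865}$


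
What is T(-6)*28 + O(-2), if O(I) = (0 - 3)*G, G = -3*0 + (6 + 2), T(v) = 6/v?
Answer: -52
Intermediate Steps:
G = 8 (G = 0 + 8 = 8)
O(I) = -24 (O(I) = (0 - 3)*8 = -3*8 = -24)
T(-6)*28 + O(-2) = (6/(-6))*28 - 24 = (6*(-⅙))*28 - 24 = -1*28 - 24 = -28 - 24 = -52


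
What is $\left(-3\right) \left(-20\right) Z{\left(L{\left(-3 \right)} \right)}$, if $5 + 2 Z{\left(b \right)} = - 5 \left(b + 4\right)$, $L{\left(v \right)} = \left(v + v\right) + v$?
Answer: $600$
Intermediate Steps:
$L{\left(v \right)} = 3 v$ ($L{\left(v \right)} = 2 v + v = 3 v$)
$Z{\left(b \right)} = - \frac{25}{2} - \frac{5 b}{2}$ ($Z{\left(b \right)} = - \frac{5}{2} + \frac{\left(-5\right) \left(b + 4\right)}{2} = - \frac{5}{2} + \frac{\left(-5\right) \left(4 + b\right)}{2} = - \frac{5}{2} + \frac{-20 - 5 b}{2} = - \frac{5}{2} - \left(10 + \frac{5 b}{2}\right) = - \frac{25}{2} - \frac{5 b}{2}$)
$\left(-3\right) \left(-20\right) Z{\left(L{\left(-3 \right)} \right)} = \left(-3\right) \left(-20\right) \left(- \frac{25}{2} - \frac{5 \cdot 3 \left(-3\right)}{2}\right) = 60 \left(- \frac{25}{2} - - \frac{45}{2}\right) = 60 \left(- \frac{25}{2} + \frac{45}{2}\right) = 60 \cdot 10 = 600$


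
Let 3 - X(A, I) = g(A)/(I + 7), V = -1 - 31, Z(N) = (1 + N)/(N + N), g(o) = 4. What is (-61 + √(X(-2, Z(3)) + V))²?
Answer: (1403 - I*√15617)²/529 ≈ 3691.5 - 662.87*I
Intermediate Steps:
Z(N) = (1 + N)/(2*N) (Z(N) = (1 + N)/((2*N)) = (1 + N)*(1/(2*N)) = (1 + N)/(2*N))
V = -32
X(A, I) = 3 - 4/(7 + I) (X(A, I) = 3 - 4/(I + 7) = 3 - 4/(7 + I))
(-61 + √(X(-2, Z(3)) + V))² = (-61 + √((17 + 3*((½)*(1 + 3)/3))/(7 + (½)*(1 + 3)/3) - 32))² = (-61 + √((17 + 3*((½)*(⅓)*4))/(7 + (½)*(⅓)*4) - 32))² = (-61 + √((17 + 3*(⅔))/(7 + ⅔) - 32))² = (-61 + √((17 + 2)/(23/3) - 32))² = (-61 + √((3/23)*19 - 32))² = (-61 + √(57/23 - 32))² = (-61 + √(-679/23))² = (-61 + I*√15617/23)²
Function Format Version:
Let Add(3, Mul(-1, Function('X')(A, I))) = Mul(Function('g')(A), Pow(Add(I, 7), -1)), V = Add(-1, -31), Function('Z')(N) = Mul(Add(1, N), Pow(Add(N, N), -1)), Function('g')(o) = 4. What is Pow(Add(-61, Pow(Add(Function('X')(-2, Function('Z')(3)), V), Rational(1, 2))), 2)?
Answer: Mul(Rational(1, 529), Pow(Add(1403, Mul(-1, I, Pow(15617, Rational(1, 2)))), 2)) ≈ Add(3691.5, Mul(-662.87, I))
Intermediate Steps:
Function('Z')(N) = Mul(Rational(1, 2), Pow(N, -1), Add(1, N)) (Function('Z')(N) = Mul(Add(1, N), Pow(Mul(2, N), -1)) = Mul(Add(1, N), Mul(Rational(1, 2), Pow(N, -1))) = Mul(Rational(1, 2), Pow(N, -1), Add(1, N)))
V = -32
Function('X')(A, I) = Add(3, Mul(-4, Pow(Add(7, I), -1))) (Function('X')(A, I) = Add(3, Mul(-1, Mul(4, Pow(Add(I, 7), -1)))) = Add(3, Mul(-1, Mul(4, Pow(Add(7, I), -1)))) = Add(3, Mul(-4, Pow(Add(7, I), -1))))
Pow(Add(-61, Pow(Add(Function('X')(-2, Function('Z')(3)), V), Rational(1, 2))), 2) = Pow(Add(-61, Pow(Add(Mul(Pow(Add(7, Mul(Rational(1, 2), Pow(3, -1), Add(1, 3))), -1), Add(17, Mul(3, Mul(Rational(1, 2), Pow(3, -1), Add(1, 3))))), -32), Rational(1, 2))), 2) = Pow(Add(-61, Pow(Add(Mul(Pow(Add(7, Mul(Rational(1, 2), Rational(1, 3), 4)), -1), Add(17, Mul(3, Mul(Rational(1, 2), Rational(1, 3), 4)))), -32), Rational(1, 2))), 2) = Pow(Add(-61, Pow(Add(Mul(Pow(Add(7, Rational(2, 3)), -1), Add(17, Mul(3, Rational(2, 3)))), -32), Rational(1, 2))), 2) = Pow(Add(-61, Pow(Add(Mul(Pow(Rational(23, 3), -1), Add(17, 2)), -32), Rational(1, 2))), 2) = Pow(Add(-61, Pow(Add(Mul(Rational(3, 23), 19), -32), Rational(1, 2))), 2) = Pow(Add(-61, Pow(Add(Rational(57, 23), -32), Rational(1, 2))), 2) = Pow(Add(-61, Pow(Rational(-679, 23), Rational(1, 2))), 2) = Pow(Add(-61, Mul(Rational(1, 23), I, Pow(15617, Rational(1, 2)))), 2)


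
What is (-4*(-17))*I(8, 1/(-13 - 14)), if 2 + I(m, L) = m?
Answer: 408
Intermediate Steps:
I(m, L) = -2 + m
(-4*(-17))*I(8, 1/(-13 - 14)) = (-4*(-17))*(-2 + 8) = 68*6 = 408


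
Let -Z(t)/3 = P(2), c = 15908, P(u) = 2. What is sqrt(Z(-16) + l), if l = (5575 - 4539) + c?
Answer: 3*sqrt(1882) ≈ 130.15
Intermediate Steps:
l = 16944 (l = (5575 - 4539) + 15908 = 1036 + 15908 = 16944)
Z(t) = -6 (Z(t) = -3*2 = -6)
sqrt(Z(-16) + l) = sqrt(-6 + 16944) = sqrt(16938) = 3*sqrt(1882)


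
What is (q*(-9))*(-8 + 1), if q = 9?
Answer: 567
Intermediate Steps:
(q*(-9))*(-8 + 1) = (9*(-9))*(-8 + 1) = -81*(-7) = 567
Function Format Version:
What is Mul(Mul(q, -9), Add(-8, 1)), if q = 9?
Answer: 567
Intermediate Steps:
Mul(Mul(q, -9), Add(-8, 1)) = Mul(Mul(9, -9), Add(-8, 1)) = Mul(-81, -7) = 567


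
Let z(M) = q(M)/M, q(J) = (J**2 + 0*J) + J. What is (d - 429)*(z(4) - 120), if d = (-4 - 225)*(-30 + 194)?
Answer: 4368275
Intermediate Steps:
q(J) = J + J**2 (q(J) = (J**2 + 0) + J = J**2 + J = J + J**2)
d = -37556 (d = -229*164 = -37556)
z(M) = 1 + M (z(M) = (M*(1 + M))/M = 1 + M)
(d - 429)*(z(4) - 120) = (-37556 - 429)*((1 + 4) - 120) = -37985*(5 - 120) = -37985*(-115) = 4368275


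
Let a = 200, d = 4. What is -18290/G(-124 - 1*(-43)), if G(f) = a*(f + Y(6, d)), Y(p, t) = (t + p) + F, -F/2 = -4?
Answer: 1829/1260 ≈ 1.4516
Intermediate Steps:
F = 8 (F = -2*(-4) = 8)
Y(p, t) = 8 + p + t (Y(p, t) = (t + p) + 8 = (p + t) + 8 = 8 + p + t)
G(f) = 3600 + 200*f (G(f) = 200*(f + (8 + 6 + 4)) = 200*(f + 18) = 200*(18 + f) = 3600 + 200*f)
-18290/G(-124 - 1*(-43)) = -18290/(3600 + 200*(-124 - 1*(-43))) = -18290/(3600 + 200*(-124 + 43)) = -18290/(3600 + 200*(-81)) = -18290/(3600 - 16200) = -18290/(-12600) = -18290*(-1/12600) = 1829/1260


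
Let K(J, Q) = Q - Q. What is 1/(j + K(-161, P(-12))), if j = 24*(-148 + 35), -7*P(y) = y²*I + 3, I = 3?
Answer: -1/2712 ≈ -0.00036873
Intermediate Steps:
P(y) = -3/7 - 3*y²/7 (P(y) = -(y²*3 + 3)/7 = -(3*y² + 3)/7 = -(3 + 3*y²)/7 = -3/7 - 3*y²/7)
K(J, Q) = 0
j = -2712 (j = 24*(-113) = -2712)
1/(j + K(-161, P(-12))) = 1/(-2712 + 0) = 1/(-2712) = -1/2712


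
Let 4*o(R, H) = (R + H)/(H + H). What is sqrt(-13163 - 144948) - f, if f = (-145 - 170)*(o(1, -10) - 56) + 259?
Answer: -285817/16 + I*sqrt(158111) ≈ -17864.0 + 397.63*I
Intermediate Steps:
o(R, H) = (H + R)/(8*H) (o(R, H) = ((R + H)/(H + H))/4 = ((H + R)/((2*H)))/4 = ((H + R)*(1/(2*H)))/4 = ((H + R)/(2*H))/4 = (H + R)/(8*H))
f = 285817/16 (f = (-145 - 170)*((1/8)*(-10 + 1)/(-10) - 56) + 259 = -315*((1/8)*(-1/10)*(-9) - 56) + 259 = -315*(9/80 - 56) + 259 = -315*(-4471/80) + 259 = 281673/16 + 259 = 285817/16 ≈ 17864.)
sqrt(-13163 - 144948) - f = sqrt(-13163 - 144948) - 1*285817/16 = sqrt(-158111) - 285817/16 = I*sqrt(158111) - 285817/16 = -285817/16 + I*sqrt(158111)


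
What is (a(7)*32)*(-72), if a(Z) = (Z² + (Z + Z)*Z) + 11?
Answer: -364032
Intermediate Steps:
a(Z) = 11 + 3*Z² (a(Z) = (Z² + (2*Z)*Z) + 11 = (Z² + 2*Z²) + 11 = 3*Z² + 11 = 11 + 3*Z²)
(a(7)*32)*(-72) = ((11 + 3*7²)*32)*(-72) = ((11 + 3*49)*32)*(-72) = ((11 + 147)*32)*(-72) = (158*32)*(-72) = 5056*(-72) = -364032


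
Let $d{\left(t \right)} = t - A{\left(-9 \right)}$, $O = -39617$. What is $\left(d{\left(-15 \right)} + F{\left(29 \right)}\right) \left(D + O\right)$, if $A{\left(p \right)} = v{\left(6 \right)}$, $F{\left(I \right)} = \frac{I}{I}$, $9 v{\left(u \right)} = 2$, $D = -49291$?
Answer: $\frac{3793408}{3} \approx 1.2645 \cdot 10^{6}$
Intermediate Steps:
$v{\left(u \right)} = \frac{2}{9}$ ($v{\left(u \right)} = \frac{1}{9} \cdot 2 = \frac{2}{9}$)
$F{\left(I \right)} = 1$
$A{\left(p \right)} = \frac{2}{9}$
$d{\left(t \right)} = - \frac{2}{9} + t$ ($d{\left(t \right)} = t - \frac{2}{9} = - \frac{2}{9} + t$)
$\left(d{\left(-15 \right)} + F{\left(29 \right)}\right) \left(D + O\right) = \left(\left(- \frac{2}{9} - 15\right) + 1\right) \left(-49291 - 39617\right) = \left(- \frac{137}{9} + 1\right) \left(-88908\right) = \left(- \frac{128}{9}\right) \left(-88908\right) = \frac{3793408}{3}$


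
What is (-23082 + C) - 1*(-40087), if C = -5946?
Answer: 11059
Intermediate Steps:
(-23082 + C) - 1*(-40087) = (-23082 - 5946) - 1*(-40087) = -29028 + 40087 = 11059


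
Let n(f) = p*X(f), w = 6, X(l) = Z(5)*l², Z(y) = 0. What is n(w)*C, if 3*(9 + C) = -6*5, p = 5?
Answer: 0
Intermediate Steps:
X(l) = 0 (X(l) = 0*l² = 0)
n(f) = 0 (n(f) = 5*0 = 0)
C = -19 (C = -9 + (-6*5)/3 = -9 + (⅓)*(-30) = -9 - 10 = -19)
n(w)*C = 0*(-19) = 0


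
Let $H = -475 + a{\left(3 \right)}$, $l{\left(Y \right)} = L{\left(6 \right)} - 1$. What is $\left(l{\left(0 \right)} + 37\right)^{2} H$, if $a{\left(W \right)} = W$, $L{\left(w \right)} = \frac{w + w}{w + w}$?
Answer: $-646168$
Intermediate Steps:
$L{\left(w \right)} = 1$ ($L{\left(w \right)} = \frac{2 w}{2 w} = 2 w \frac{1}{2 w} = 1$)
$l{\left(Y \right)} = 0$ ($l{\left(Y \right)} = 1 - 1 = 0$)
$H = -472$ ($H = -475 + 3 = -472$)
$\left(l{\left(0 \right)} + 37\right)^{2} H = \left(0 + 37\right)^{2} \left(-472\right) = 37^{2} \left(-472\right) = 1369 \left(-472\right) = -646168$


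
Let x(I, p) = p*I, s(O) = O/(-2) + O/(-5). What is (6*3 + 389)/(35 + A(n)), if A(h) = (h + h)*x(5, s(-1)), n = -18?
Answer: -407/91 ≈ -4.4725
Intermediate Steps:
s(O) = -7*O/10 (s(O) = O*(-½) + O*(-⅕) = -O/2 - O/5 = -7*O/10)
x(I, p) = I*p
A(h) = 7*h (A(h) = (h + h)*(5*(-7/10*(-1))) = (2*h)*(5*(7/10)) = (2*h)*(7/2) = 7*h)
(6*3 + 389)/(35 + A(n)) = (6*3 + 389)/(35 + 7*(-18)) = (18 + 389)/(35 - 126) = 407/(-91) = 407*(-1/91) = -407/91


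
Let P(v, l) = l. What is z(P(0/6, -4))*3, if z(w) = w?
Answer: -12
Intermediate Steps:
z(P(0/6, -4))*3 = -4*3 = -12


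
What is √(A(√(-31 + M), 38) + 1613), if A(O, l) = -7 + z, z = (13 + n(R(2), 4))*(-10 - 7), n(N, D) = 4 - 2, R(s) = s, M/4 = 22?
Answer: √1351 ≈ 36.756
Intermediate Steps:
M = 88 (M = 4*22 = 88)
n(N, D) = 2
z = -255 (z = (13 + 2)*(-10 - 7) = 15*(-17) = -255)
A(O, l) = -262 (A(O, l) = -7 - 255 = -262)
√(A(√(-31 + M), 38) + 1613) = √(-262 + 1613) = √1351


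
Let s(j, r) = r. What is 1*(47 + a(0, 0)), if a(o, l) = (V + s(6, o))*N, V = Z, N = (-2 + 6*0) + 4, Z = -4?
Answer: 39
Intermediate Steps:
N = 2 (N = (-2 + 0) + 4 = -2 + 4 = 2)
V = -4
a(o, l) = -8 + 2*o (a(o, l) = (-4 + o)*2 = -8 + 2*o)
1*(47 + a(0, 0)) = 1*(47 + (-8 + 2*0)) = 1*(47 + (-8 + 0)) = 1*(47 - 8) = 1*39 = 39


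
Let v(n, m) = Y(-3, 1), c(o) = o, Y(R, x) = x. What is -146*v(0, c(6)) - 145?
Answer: -291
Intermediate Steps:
v(n, m) = 1
-146*v(0, c(6)) - 145 = -146*1 - 145 = -146 - 145 = -291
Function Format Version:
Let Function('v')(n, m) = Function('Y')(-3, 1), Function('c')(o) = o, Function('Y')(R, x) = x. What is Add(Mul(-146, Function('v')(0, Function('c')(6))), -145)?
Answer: -291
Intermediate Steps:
Function('v')(n, m) = 1
Add(Mul(-146, Function('v')(0, Function('c')(6))), -145) = Add(Mul(-146, 1), -145) = Add(-146, -145) = -291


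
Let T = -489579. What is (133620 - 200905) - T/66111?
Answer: -1482596352/22037 ≈ -67278.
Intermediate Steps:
(133620 - 200905) - T/66111 = (133620 - 200905) - (-489579)/66111 = -67285 - (-489579)/66111 = -67285 - 1*(-163193/22037) = -67285 + 163193/22037 = -1482596352/22037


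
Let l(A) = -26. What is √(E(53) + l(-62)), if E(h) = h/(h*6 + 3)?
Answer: I*√2662053/321 ≈ 5.0828*I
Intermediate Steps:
E(h) = h/(3 + 6*h) (E(h) = h/(6*h + 3) = h/(3 + 6*h))
√(E(53) + l(-62)) = √((⅓)*53/(1 + 2*53) - 26) = √((⅓)*53/(1 + 106) - 26) = √((⅓)*53/107 - 26) = √((⅓)*53*(1/107) - 26) = √(53/321 - 26) = √(-8293/321) = I*√2662053/321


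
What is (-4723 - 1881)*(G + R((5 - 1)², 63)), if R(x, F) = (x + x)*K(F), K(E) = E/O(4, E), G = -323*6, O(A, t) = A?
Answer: 9470136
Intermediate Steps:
G = -1938
K(E) = E/4
R(x, F) = F*x/2 (R(x, F) = (x + x)*(F/4) = (2*x)*(F/4) = F*x/2)
(-4723 - 1881)*(G + R((5 - 1)², 63)) = (-4723 - 1881)*(-1938 + (½)*63*(5 - 1)²) = -6604*(-1938 + (½)*63*4²) = -6604*(-1938 + (½)*63*16) = -6604*(-1938 + 504) = -6604*(-1434) = 9470136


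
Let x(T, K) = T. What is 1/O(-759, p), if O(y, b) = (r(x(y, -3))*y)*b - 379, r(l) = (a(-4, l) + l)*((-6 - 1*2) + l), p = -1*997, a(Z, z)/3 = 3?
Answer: 1/435304905371 ≈ 2.2972e-12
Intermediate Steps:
a(Z, z) = 9 (a(Z, z) = 3*3 = 9)
p = -997
r(l) = (-8 + l)*(9 + l) (r(l) = (9 + l)*((-6 - 1*2) + l) = (9 + l)*((-6 - 2) + l) = (9 + l)*(-8 + l) = (-8 + l)*(9 + l))
O(y, b) = -379 + b*y*(-72 + y + y**2) (O(y, b) = ((-72 + y + y**2)*y)*b - 379 = (y*(-72 + y + y**2))*b - 379 = b*y*(-72 + y + y**2) - 379 = -379 + b*y*(-72 + y + y**2))
1/O(-759, p) = 1/(-379 - 997*(-759)*(-72 - 759 + (-759)**2)) = 1/(-379 - 997*(-759)*(-72 - 759 + 576081)) = 1/(-379 - 997*(-759)*575250) = 1/(-379 + 435304905750) = 1/435304905371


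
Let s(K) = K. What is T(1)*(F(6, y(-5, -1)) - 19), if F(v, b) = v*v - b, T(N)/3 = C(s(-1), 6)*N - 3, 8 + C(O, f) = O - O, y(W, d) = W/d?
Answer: -396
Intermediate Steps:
C(O, f) = -8 (C(O, f) = -8 + (O - O) = -8 + 0 = -8)
T(N) = -9 - 24*N (T(N) = 3*(-8*N - 3) = 3*(-3 - 8*N) = -9 - 24*N)
F(v, b) = v² - b
T(1)*(F(6, y(-5, -1)) - 19) = (-9 - 24*1)*((6² - (-5)/(-1)) - 19) = (-9 - 24)*((36 - (-5)*(-1)) - 19) = -33*((36 - 1*5) - 19) = -33*((36 - 5) - 19) = -33*(31 - 19) = -33*12 = -396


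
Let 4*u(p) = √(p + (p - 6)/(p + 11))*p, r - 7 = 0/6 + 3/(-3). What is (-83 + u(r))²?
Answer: 13805/2 - 249*√6 ≈ 6292.6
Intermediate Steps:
r = 6 (r = 7 + (0/6 + 3/(-3)) = 7 + (0*(⅙) + 3*(-⅓)) = 7 + (0 - 1) = 7 - 1 = 6)
u(p) = p*√(p + (-6 + p)/(11 + p))/4 (u(p) = (√(p + (p - 6)/(p + 11))*p)/4 = (√(p + (-6 + p)/(11 + p))*p)/4 = (p*√(p + (-6 + p)/(11 + p)))/4 = p*√(p + (-6 + p)/(11 + p))/4)
(-83 + u(r))² = (-83 + (¼)*6*√((-6 + 6 + 6*(11 + 6))/(11 + 6)))² = (-83 + (¼)*6*√((-6 + 6 + 6*17)/17))² = (-83 + (¼)*6*√((-6 + 6 + 102)/17))² = (-83 + (¼)*6*√((1/17)*102))² = (-83 + (¼)*6*√6)² = (-83 + 3*√6/2)²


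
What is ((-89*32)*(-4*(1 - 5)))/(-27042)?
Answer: 22784/13521 ≈ 1.6851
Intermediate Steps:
((-89*32)*(-4*(1 - 5)))/(-27042) = -(-11392)*(-4)*(-1/27042) = -2848*16*(-1/27042) = -45568*(-1/27042) = 22784/13521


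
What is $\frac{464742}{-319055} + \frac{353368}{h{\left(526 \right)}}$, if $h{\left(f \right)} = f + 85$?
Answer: $\frac{112459869878}{194942605} \approx 576.89$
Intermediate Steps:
$h{\left(f \right)} = 85 + f$
$\frac{464742}{-319055} + \frac{353368}{h{\left(526 \right)}} = \frac{464742}{-319055} + \frac{353368}{85 + 526} = 464742 \left(- \frac{1}{319055}\right) + \frac{353368}{611} = - \frac{464742}{319055} + 353368 \cdot \frac{1}{611} = - \frac{464742}{319055} + \frac{353368}{611} = \frac{112459869878}{194942605}$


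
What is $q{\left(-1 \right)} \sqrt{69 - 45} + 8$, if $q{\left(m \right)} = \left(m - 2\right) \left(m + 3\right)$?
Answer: $8 - 12 \sqrt{6} \approx -21.394$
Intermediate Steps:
$q{\left(m \right)} = \left(-2 + m\right) \left(3 + m\right)$
$q{\left(-1 \right)} \sqrt{69 - 45} + 8 = \left(-6 - 1 + \left(-1\right)^{2}\right) \sqrt{69 - 45} + 8 = \left(-6 - 1 + 1\right) \sqrt{24} + 8 = - 6 \cdot 2 \sqrt{6} + 8 = - 12 \sqrt{6} + 8 = 8 - 12 \sqrt{6}$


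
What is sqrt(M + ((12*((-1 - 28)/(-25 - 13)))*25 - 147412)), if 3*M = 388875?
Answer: 3*I*sqrt(704273)/19 ≈ 132.51*I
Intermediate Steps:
M = 129625 (M = (1/3)*388875 = 129625)
sqrt(M + ((12*((-1 - 28)/(-25 - 13)))*25 - 147412)) = sqrt(129625 + ((12*((-1 - 28)/(-25 - 13)))*25 - 147412)) = sqrt(129625 + ((12*(-29/(-38)))*25 - 147412)) = sqrt(129625 + ((12*(-29*(-1/38)))*25 - 147412)) = sqrt(129625 + ((12*(29/38))*25 - 147412)) = sqrt(129625 + ((174/19)*25 - 147412)) = sqrt(129625 + (4350/19 - 147412)) = sqrt(129625 - 2796478/19) = sqrt(-333603/19) = 3*I*sqrt(704273)/19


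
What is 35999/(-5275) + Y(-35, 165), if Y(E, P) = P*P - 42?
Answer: 143354326/5275 ≈ 27176.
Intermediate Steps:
Y(E, P) = -42 + P**2 (Y(E, P) = P**2 - 42 = -42 + P**2)
35999/(-5275) + Y(-35, 165) = 35999/(-5275) + (-42 + 165**2) = 35999*(-1/5275) + (-42 + 27225) = -35999/5275 + 27183 = 143354326/5275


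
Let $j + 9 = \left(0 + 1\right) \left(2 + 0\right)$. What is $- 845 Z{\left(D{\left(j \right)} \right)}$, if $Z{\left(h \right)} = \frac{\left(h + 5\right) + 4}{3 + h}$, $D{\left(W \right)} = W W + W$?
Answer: $- \frac{2873}{3} \approx -957.67$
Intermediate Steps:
$j = -7$ ($j = -9 + \left(0 + 1\right) \left(2 + 0\right) = -9 + 1 \cdot 2 = -9 + 2 = -7$)
$D{\left(W \right)} = W + W^{2}$ ($D{\left(W \right)} = W^{2} + W = W + W^{2}$)
$Z{\left(h \right)} = \frac{9 + h}{3 + h}$ ($Z{\left(h \right)} = \frac{\left(5 + h\right) + 4}{3 + h} = \frac{9 + h}{3 + h}$)
$- 845 Z{\left(D{\left(j \right)} \right)} = - 845 \frac{9 - 7 \left(1 - 7\right)}{3 - 7 \left(1 - 7\right)} = - 845 \frac{9 - -42}{3 - -42} = - 845 \frac{9 + 42}{3 + 42} = - 845 \cdot \frac{1}{45} \cdot 51 = \left(-845\right) \frac{17}{15} = - \frac{2873}{3}$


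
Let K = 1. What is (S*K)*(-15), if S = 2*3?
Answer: -90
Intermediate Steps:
S = 6
(S*K)*(-15) = (6*1)*(-15) = 6*(-15) = -90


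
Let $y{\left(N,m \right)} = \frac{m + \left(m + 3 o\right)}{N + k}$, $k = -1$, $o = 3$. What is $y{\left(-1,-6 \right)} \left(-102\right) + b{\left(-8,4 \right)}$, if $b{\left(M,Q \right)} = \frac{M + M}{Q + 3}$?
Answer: $- \frac{1087}{7} \approx -155.29$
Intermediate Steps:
$b{\left(M,Q \right)} = \frac{2 M}{3 + Q}$
$y{\left(N,m \right)} = \frac{9 + 2 m}{-1 + N}$ ($y{\left(N,m \right)} = \frac{m + \left(m + 3 \cdot 3\right)}{N - 1} = \frac{m + \left(m + 9\right)}{-1 + N} = \frac{m + \left(9 + m\right)}{-1 + N} = \frac{9 + 2 m}{-1 + N}$)
$y{\left(-1,-6 \right)} \left(-102\right) + b{\left(-8,4 \right)} = \frac{9 + 2 \left(-6\right)}{-1 - 1} \left(-102\right) + 2 \left(-8\right) \frac{1}{3 + 4} = \frac{9 - 12}{-2} \left(-102\right) + 2 \left(-8\right) \frac{1}{7} = \left(- \frac{1}{2}\right) \left(-3\right) \left(-102\right) + 2 \left(-8\right) \frac{1}{7} = \frac{3}{2} \left(-102\right) - \frac{16}{7} = -153 - \frac{16}{7} = - \frac{1087}{7}$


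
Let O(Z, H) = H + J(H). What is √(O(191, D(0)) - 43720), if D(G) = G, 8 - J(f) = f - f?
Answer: 8*I*√683 ≈ 209.07*I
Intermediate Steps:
J(f) = 8 (J(f) = 8 - (f - f) = 8 - 1*0 = 8 + 0 = 8)
O(Z, H) = 8 + H (O(Z, H) = H + 8 = 8 + H)
√(O(191, D(0)) - 43720) = √((8 + 0) - 43720) = √(8 - 43720) = √(-43712) = 8*I*√683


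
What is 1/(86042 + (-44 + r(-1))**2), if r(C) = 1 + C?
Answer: 1/87978 ≈ 1.1366e-5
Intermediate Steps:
1/(86042 + (-44 + r(-1))**2) = 1/(86042 + (-44 + (1 - 1))**2) = 1/(86042 + (-44 + 0)**2) = 1/(86042 + (-44)**2) = 1/(86042 + 1936) = 1/87978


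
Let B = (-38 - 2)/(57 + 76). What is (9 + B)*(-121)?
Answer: -139997/133 ≈ -1052.6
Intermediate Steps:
B = -40/133 ≈ -0.30075
(9 + B)*(-121) = (9 - 40/133)*(-121) = (1157/133)*(-121) = -139997/133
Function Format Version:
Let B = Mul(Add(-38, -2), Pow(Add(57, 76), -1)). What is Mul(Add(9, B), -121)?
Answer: Rational(-139997, 133) ≈ -1052.6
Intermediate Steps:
B = Rational(-40, 133) (B = Mul(-40, Pow(133, -1)) = Mul(-40, Rational(1, 133)) = Rational(-40, 133) ≈ -0.30075)
Mul(Add(9, B), -121) = Mul(Add(9, Rational(-40, 133)), -121) = Mul(Rational(1157, 133), -121) = Rational(-139997, 133)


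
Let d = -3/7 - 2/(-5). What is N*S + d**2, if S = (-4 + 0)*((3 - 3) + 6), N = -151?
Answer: 4439401/1225 ≈ 3624.0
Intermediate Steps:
d = -1/35 (d = -3*1/7 - 2*(-1/5) = -3/7 + 2/5 = -1/35 ≈ -0.028571)
S = -24 (S = -4*(0 + 6) = -4*6 = -24)
N*S + d**2 = -151*(-24) + (-1/35)**2 = 3624 + 1/1225 = 4439401/1225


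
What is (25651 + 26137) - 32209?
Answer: 19579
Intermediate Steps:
(25651 + 26137) - 32209 = 51788 - 32209 = 19579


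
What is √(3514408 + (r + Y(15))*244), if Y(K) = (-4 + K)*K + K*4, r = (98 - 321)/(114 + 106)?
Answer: 17*√37357815/55 ≈ 1889.2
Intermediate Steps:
r = -223/220 ≈ -1.0136
Y(K) = 4*K + K*(-4 + K) (Y(K) = K*(-4 + K) + 4*K = 4*K + K*(-4 + K))
√(3514408 + (r + Y(15))*244) = √(3514408 + (-223/220 + 15²)*244) = √(3514408 + (-223/220 + 225)*244) = √(3514408 + (49277/220)*244) = √(3514408 + 3005897/55) = √(196298337/55) = 17*√37357815/55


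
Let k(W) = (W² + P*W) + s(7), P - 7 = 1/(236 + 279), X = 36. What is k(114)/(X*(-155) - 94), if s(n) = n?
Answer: -7107629/2922110 ≈ -2.4324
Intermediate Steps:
P = 3606/515 (P = 7 + 1/(236 + 279) = 7 + 1/515 = 3606/515 ≈ 7.0019)
k(W) = 7 + W² + 3606*W/515 (k(W) = (W² + 3606*W/515) + 7 = 7 + W² + 3606*W/515)
k(114)/(X*(-155) - 94) = (7 + 114² + (3606/515)*114)/(36*(-155) - 94) = (7 + 12996 + 411084/515)/(-5580 - 94) = (7107629/515)/(-5674) = (7107629/515)*(-1/5674) = -7107629/2922110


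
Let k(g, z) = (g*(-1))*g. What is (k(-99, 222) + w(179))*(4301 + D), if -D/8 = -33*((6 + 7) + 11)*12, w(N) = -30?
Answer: -789753723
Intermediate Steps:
k(g, z) = -g² (k(g, z) = (-g)*g = -g²)
D = 76032 (D = -8*(-33*((6 + 7) + 11))*12 = -8*(-33*(13 + 11))*12 = -8*(-33*24)*12 = -(-6336)*12 = -8*(-9504) = 76032)
(k(-99, 222) + w(179))*(4301 + D) = (-1*(-99)² - 30)*(4301 + 76032) = (-1*9801 - 30)*80333 = (-9801 - 30)*80333 = -9831*80333 = -789753723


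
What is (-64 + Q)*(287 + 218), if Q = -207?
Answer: -136855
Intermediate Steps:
(-64 + Q)*(287 + 218) = (-64 - 207)*(287 + 218) = -271*505 = -136855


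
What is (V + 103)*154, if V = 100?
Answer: 31262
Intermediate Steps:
(V + 103)*154 = (100 + 103)*154 = 203*154 = 31262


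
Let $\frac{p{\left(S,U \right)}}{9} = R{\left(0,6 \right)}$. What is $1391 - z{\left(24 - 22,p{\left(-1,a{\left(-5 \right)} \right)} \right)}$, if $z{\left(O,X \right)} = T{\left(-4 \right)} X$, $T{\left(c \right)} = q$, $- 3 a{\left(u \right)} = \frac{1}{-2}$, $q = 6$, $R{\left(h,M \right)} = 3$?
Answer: $1229$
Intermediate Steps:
$a{\left(u \right)} = \frac{1}{6}$ ($a{\left(u \right)} = - \frac{1}{3 \left(-2\right)} = \left(- \frac{1}{3}\right) \left(- \frac{1}{2}\right) = \frac{1}{6}$)
$p{\left(S,U \right)} = 27$ ($p{\left(S,U \right)} = 9 \cdot 3 = 27$)
$T{\left(c \right)} = 6$
$z{\left(O,X \right)} = 6 X$
$1391 - z{\left(24 - 22,p{\left(-1,a{\left(-5 \right)} \right)} \right)} = 1391 - 6 \cdot 27 = 1391 - 162 = 1229$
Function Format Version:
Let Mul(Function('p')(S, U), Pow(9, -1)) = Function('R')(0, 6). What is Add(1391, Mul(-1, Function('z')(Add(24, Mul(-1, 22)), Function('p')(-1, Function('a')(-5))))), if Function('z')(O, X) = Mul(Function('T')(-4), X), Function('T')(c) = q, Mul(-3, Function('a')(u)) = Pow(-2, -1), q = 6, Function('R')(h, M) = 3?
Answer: 1229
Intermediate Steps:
Function('a')(u) = Rational(1, 6) (Function('a')(u) = Mul(Rational(-1, 3), Pow(-2, -1)) = Mul(Rational(-1, 3), Rational(-1, 2)) = Rational(1, 6))
Function('p')(S, U) = 27 (Function('p')(S, U) = Mul(9, 3) = 27)
Function('T')(c) = 6
Function('z')(O, X) = Mul(6, X)
Add(1391, Mul(-1, Function('z')(Add(24, Mul(-1, 22)), Function('p')(-1, Function('a')(-5))))) = Add(1391, Mul(-1, Mul(6, 27))) = Add(1391, Mul(-1, 162)) = Add(1391, -162) = 1229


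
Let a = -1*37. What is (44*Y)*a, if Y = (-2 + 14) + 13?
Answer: -40700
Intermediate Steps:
Y = 25 (Y = 12 + 13 = 25)
a = -37
(44*Y)*a = (44*25)*(-37) = 1100*(-37) = -40700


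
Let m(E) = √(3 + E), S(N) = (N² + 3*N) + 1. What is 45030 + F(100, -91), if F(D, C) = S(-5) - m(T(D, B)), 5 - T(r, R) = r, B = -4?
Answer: 45041 - 2*I*√23 ≈ 45041.0 - 9.5917*I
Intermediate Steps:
T(r, R) = 5 - r
S(N) = 1 + N² + 3*N
F(D, C) = 11 - √(8 - D) (F(D, C) = (1 + (-5)² + 3*(-5)) - √(3 + (5 - D)) = (1 + 25 - 15) - √(8 - D) = 11 - √(8 - D))
45030 + F(100, -91) = 45030 + (11 - √(8 - 1*100)) = 45030 + (11 - √(8 - 100)) = 45030 + (11 - √(-92)) = 45030 + (11 - 2*I*√23) = 45041 - 2*I*√23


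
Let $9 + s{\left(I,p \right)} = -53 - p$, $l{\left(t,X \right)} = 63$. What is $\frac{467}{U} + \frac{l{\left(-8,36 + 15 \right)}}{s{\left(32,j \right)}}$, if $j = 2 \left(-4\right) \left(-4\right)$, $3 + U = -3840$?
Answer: $- \frac{286007}{361242} \approx -0.79173$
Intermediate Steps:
$U = -3843$ ($U = -3 - 3840 = -3843$)
$j = 32$ ($j = \left(-8\right) \left(-4\right) = 32$)
$s{\left(I,p \right)} = -62 - p$ ($s{\left(I,p \right)} = -9 - \left(53 + p\right) = -62 - p$)
$\frac{467}{U} + \frac{l{\left(-8,36 + 15 \right)}}{s{\left(32,j \right)}} = \frac{467}{-3843} + \frac{63}{-62 - 32} = 467 \left(- \frac{1}{3843}\right) + \frac{63}{-62 - 32} = - \frac{467}{3843} + \frac{63}{-94} = - \frac{467}{3843} + 63 \left(- \frac{1}{94}\right) = - \frac{467}{3843} - \frac{63}{94} = - \frac{286007}{361242}$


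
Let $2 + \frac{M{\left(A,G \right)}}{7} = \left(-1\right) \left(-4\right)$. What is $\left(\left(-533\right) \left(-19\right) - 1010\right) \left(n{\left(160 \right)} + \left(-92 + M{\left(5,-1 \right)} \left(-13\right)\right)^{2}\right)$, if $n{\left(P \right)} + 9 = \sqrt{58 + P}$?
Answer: $684385839 + 9117 \sqrt{218} \approx 6.8452 \cdot 10^{8}$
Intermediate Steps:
$M{\left(A,G \right)} = 14$ ($M{\left(A,G \right)} = -14 + 7 \left(\left(-1\right) \left(-4\right)\right) = -14 + 7 \cdot 4 = -14 + 28 = 14$)
$n{\left(P \right)} = -9 + \sqrt{58 + P}$
$\left(\left(-533\right) \left(-19\right) - 1010\right) \left(n{\left(160 \right)} + \left(-92 + M{\left(5,-1 \right)} \left(-13\right)\right)^{2}\right) = \left(\left(-533\right) \left(-19\right) - 1010\right) \left(\left(-9 + \sqrt{58 + 160}\right) + \left(-92 + 14 \left(-13\right)\right)^{2}\right) = \left(10127 - 1010\right) \left(\left(-9 + \sqrt{218}\right) + \left(-92 - 182\right)^{2}\right) = 9117 \left(\left(-9 + \sqrt{218}\right) + \left(-274\right)^{2}\right) = 9117 \left(\left(-9 + \sqrt{218}\right) + 75076\right) = 9117 \left(75067 + \sqrt{218}\right) = 684385839 + 9117 \sqrt{218}$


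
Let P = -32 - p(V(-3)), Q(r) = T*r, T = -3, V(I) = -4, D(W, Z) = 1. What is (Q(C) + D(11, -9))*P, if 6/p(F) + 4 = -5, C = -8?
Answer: -2350/3 ≈ -783.33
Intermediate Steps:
p(F) = -⅔ (p(F) = 6/(-4 - 5) = 6/(-9) = 6*(-⅑) = -⅔)
Q(r) = -3*r
P = -94/3 (P = -32 - 1*(-⅔) = -32 + ⅔ = -94/3 ≈ -31.333)
(Q(C) + D(11, -9))*P = (-3*(-8) + 1)*(-94/3) = (24 + 1)*(-94/3) = 25*(-94/3) = -2350/3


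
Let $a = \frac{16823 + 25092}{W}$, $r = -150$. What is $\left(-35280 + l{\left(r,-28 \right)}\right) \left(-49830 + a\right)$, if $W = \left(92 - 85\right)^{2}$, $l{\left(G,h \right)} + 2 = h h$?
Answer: $\frac{82786747990}{49} \approx 1.6895 \cdot 10^{9}$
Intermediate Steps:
$l{\left(G,h \right)} = -2 + h^{2}$ ($l{\left(G,h \right)} = -2 + h h = -2 + h^{2}$)
$W = 49$ ($W = 7^{2} = 49$)
$a = \frac{41915}{49}$ ($a = \frac{16823 + 25092}{49} = 41915 \cdot \frac{1}{49} = \frac{41915}{49} \approx 855.41$)
$\left(-35280 + l{\left(r,-28 \right)}\right) \left(-49830 + a\right) = \left(-35280 - \left(2 - \left(-28\right)^{2}\right)\right) \left(-49830 + \frac{41915}{49}\right) = \left(-35280 + \left(-2 + 784\right)\right) \left(- \frac{2399755}{49}\right) = \left(-35280 + 782\right) \left(- \frac{2399755}{49}\right) = \left(-34498\right) \left(- \frac{2399755}{49}\right) = \frac{82786747990}{49}$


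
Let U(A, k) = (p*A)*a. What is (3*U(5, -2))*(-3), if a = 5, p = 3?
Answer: -675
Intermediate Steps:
U(A, k) = 15*A (U(A, k) = (3*A)*5 = 15*A)
(3*U(5, -2))*(-3) = (3*(15*5))*(-3) = (3*75)*(-3) = 225*(-3) = -675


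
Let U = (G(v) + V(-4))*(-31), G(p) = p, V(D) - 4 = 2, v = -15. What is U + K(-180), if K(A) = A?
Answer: 99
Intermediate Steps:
V(D) = 6 (V(D) = 4 + 2 = 6)
U = 279 (U = (-15 + 6)*(-31) = -9*(-31) = 279)
U + K(-180) = 279 - 180 = 99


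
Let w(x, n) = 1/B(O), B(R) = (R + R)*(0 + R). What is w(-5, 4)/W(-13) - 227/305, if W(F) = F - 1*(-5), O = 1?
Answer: -3937/4880 ≈ -0.80676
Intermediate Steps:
B(R) = 2*R**2 (B(R) = (2*R)*R = 2*R**2)
W(F) = 5 + F (W(F) = F + 5 = 5 + F)
w(x, n) = 1/2 (w(x, n) = 1/(2*1**2) = 1/(2*1) = 1/2)
w(-5, 4)/W(-13) - 227/305 = 1/(2*(5 - 13)) - 227/305 = (1/2)/(-8) - 227*1/305 = (1/2)*(-1/8) - 227/305 = -1/16 - 227/305 = -3937/4880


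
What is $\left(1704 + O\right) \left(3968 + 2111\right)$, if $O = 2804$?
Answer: $27404132$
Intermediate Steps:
$\left(1704 + O\right) \left(3968 + 2111\right) = \left(1704 + 2804\right) \left(3968 + 2111\right) = 4508 \cdot 6079 = 27404132$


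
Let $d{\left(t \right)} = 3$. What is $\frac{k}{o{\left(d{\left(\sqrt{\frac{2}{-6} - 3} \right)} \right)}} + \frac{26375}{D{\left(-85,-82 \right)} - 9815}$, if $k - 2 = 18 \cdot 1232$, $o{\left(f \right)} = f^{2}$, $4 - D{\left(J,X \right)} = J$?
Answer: $\frac{71821951}{29178} \approx 2461.5$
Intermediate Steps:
$D{\left(J,X \right)} = 4 - J$
$k = 22178$ ($k = 2 + 18 \cdot 1232 = 2 + 22176 = 22178$)
$\frac{k}{o{\left(d{\left(\sqrt{\frac{2}{-6} - 3} \right)} \right)}} + \frac{26375}{D{\left(-85,-82 \right)} - 9815} = \frac{22178}{3^{2}} + \frac{26375}{\left(4 - -85\right) - 9815} = \frac{22178}{9} + \frac{26375}{\left(4 + 85\right) - 9815} = 22178 \cdot \frac{1}{9} + \frac{26375}{89 - 9815} = \frac{22178}{9} + \frac{26375}{-9726} = \frac{22178}{9} + 26375 \left(- \frac{1}{9726}\right) = \frac{22178}{9} - \frac{26375}{9726} = \frac{71821951}{29178}$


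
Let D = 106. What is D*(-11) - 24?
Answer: -1190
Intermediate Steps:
D*(-11) - 24 = 106*(-11) - 24 = -1166 - 24 = -1190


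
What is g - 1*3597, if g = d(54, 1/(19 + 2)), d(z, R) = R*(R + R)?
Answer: -1586275/441 ≈ -3597.0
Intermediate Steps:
d(z, R) = 2*R² (d(z, R) = R*(2*R) = 2*R²)
g = 2/441 (g = 2*(1/(19 + 2))² = 2*(1/21)² = 2*(1/441) = 2/441 ≈ 0.0045351)
g - 1*3597 = 2/441 - 1*3597 = 2/441 - 3597 = -1586275/441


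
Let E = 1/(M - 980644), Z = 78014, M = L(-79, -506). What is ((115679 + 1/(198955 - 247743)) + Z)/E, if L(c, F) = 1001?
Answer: -9257522589152369/48788 ≈ -1.8975e+11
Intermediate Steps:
M = 1001
E = -1/979643 (E = 1/(1001 - 980644) = 1/(-979643) = -1/979643 ≈ -1.0208e-6)
((115679 + 1/(198955 - 247743)) + Z)/E = ((115679 + 1/(198955 - 247743)) + 78014)/(-1/979643) = ((115679 + 1/(-48788)) + 78014)*(-979643) = ((115679 - 1/48788) + 78014)*(-979643) = (5643747051/48788 + 78014)*(-979643) = (9449894083/48788)*(-979643) = -9257522589152369/48788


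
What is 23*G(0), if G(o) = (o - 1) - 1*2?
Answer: -69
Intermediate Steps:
G(o) = -3 + o (G(o) = (-1 + o) - 2 = -3 + o)
23*G(0) = 23*(-3 + 0) = 23*(-3) = -69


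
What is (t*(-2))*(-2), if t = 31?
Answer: 124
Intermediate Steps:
(t*(-2))*(-2) = (31*(-2))*(-2) = -62*(-2) = 124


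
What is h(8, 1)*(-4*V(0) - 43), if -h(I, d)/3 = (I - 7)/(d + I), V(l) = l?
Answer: 43/3 ≈ 14.333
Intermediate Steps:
h(I, d) = -3*(-7 + I)/(I + d) (h(I, d) = -3*(I - 7)/(d + I) = -3*(-7 + I)/(I + d))
h(8, 1)*(-4*V(0) - 43) = (3*(7 - 1*8)/(8 + 1))*(-4*0 - 43) = (3*(7 - 8)/9)*(0 - 43) = (3*(⅑)*(-1))*(-43) = -⅓*(-43) = 43/3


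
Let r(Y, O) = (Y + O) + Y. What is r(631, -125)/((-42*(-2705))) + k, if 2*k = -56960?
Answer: -1078537221/37870 ≈ -28480.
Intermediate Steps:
k = -28480 (k = (1/2)*(-56960) = -28480)
r(Y, O) = O + 2*Y (r(Y, O) = (O + Y) + Y = O + 2*Y)
r(631, -125)/((-42*(-2705))) + k = (-125 + 2*631)/((-42*(-2705))) - 28480 = (-125 + 1262)/113610 - 28480 = 1137*(1/113610) - 28480 = 379/37870 - 28480 = -1078537221/37870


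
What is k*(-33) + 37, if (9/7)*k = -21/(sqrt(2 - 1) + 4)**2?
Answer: 1464/25 ≈ 58.560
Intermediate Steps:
k = -49/75 (k = 7*(-21/(sqrt(2 - 1) + 4)**2)/9 = 7*(-21/(sqrt(1) + 4)**2)/9 = 7*(-21/(1 + 4)**2)/9 = 7*(-21/(5**2))/9 = 7*(-21/25)/9 = 7*(-21*1/25)/9 = (7/9)*(-21/25) = -49/75 ≈ -0.65333)
k*(-33) + 37 = -49/75*(-33) + 37 = 539/25 + 37 = 1464/25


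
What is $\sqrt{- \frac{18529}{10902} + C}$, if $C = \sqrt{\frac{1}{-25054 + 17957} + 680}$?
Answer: $\frac{\sqrt{-10174375678277622 + 843504027588 \sqrt{34249831023}}}{77371494} \approx 4.9373$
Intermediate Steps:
$C = \frac{\sqrt{34249831023}}{7097}$ ($C = \sqrt{\frac{1}{-7097} + 680} = \sqrt{- \frac{1}{7097} + 680} = \sqrt{\frac{4825959}{7097}} = \frac{\sqrt{34249831023}}{7097} \approx 26.077$)
$\sqrt{- \frac{18529}{10902} + C} = \sqrt{- \frac{18529}{10902} + \frac{\sqrt{34249831023}}{7097}}$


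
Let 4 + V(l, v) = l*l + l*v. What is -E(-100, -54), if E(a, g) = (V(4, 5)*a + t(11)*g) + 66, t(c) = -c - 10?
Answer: 2000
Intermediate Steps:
t(c) = -10 - c
V(l, v) = -4 + l**2 + l*v (V(l, v) = -4 + (l*l + l*v) = -4 + (l**2 + l*v) = -4 + l**2 + l*v)
E(a, g) = 66 - 21*g + 32*a (E(a, g) = ((-4 + 4**2 + 4*5)*a + (-10 - 1*11)*g) + 66 = ((-4 + 16 + 20)*a + (-10 - 11)*g) + 66 = (32*a - 21*g) + 66 = (-21*g + 32*a) + 66 = 66 - 21*g + 32*a)
-E(-100, -54) = -(66 - 21*(-54) + 32*(-100)) = -(66 + 1134 - 3200) = -1*(-2000) = 2000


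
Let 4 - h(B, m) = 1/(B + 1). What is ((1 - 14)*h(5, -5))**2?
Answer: 89401/36 ≈ 2483.4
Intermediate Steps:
h(B, m) = 4 - 1/(1 + B) (h(B, m) = 4 - 1/(B + 1) = 4 - 1/(1 + B))
((1 - 14)*h(5, -5))**2 = ((1 - 14)*((3 + 4*5)/(1 + 5)))**2 = (-13*(3 + 20)/6)**2 = (-13*23/6)**2 = (-299/6)**2 = 89401/36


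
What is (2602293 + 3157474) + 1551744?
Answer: 7311511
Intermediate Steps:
(2602293 + 3157474) + 1551744 = 5759767 + 1551744 = 7311511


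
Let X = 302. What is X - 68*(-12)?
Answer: 1118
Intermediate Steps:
X - 68*(-12) = 302 - 68*(-12) = 302 + 816 = 1118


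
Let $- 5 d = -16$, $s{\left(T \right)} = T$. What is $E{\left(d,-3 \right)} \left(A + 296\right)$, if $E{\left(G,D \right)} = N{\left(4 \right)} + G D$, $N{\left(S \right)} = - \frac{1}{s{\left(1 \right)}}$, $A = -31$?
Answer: $-2809$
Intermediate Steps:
$d = \frac{16}{5}$ ($d = \left(- \frac{1}{5}\right) \left(-16\right) = \frac{16}{5} \approx 3.2$)
$N{\left(S \right)} = -1$ ($N{\left(S \right)} = - 1^{-1} = \left(-1\right) 1 = -1$)
$E{\left(G,D \right)} = -1 + D G$ ($E{\left(G,D \right)} = -1 + G D = -1 + D G$)
$E{\left(d,-3 \right)} \left(A + 296\right) = \left(-1 - \frac{48}{5}\right) \left(-31 + 296\right) = \left(-1 - \frac{48}{5}\right) 265 = \left(- \frac{53}{5}\right) 265 = -2809$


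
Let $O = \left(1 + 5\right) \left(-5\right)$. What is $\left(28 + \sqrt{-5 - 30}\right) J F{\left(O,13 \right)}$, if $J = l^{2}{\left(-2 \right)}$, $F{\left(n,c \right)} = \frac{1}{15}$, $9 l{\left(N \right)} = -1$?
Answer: $\frac{28}{1215} + \frac{i \sqrt{35}}{1215} \approx 0.023045 + 0.0048692 i$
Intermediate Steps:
$l{\left(N \right)} = - \frac{1}{9}$ ($l{\left(N \right)} = \frac{1}{9} \left(-1\right) = - \frac{1}{9}$)
$O = -30$ ($O = 6 \left(-5\right) = -30$)
$F{\left(n,c \right)} = \frac{1}{15}$
$J = \frac{1}{81}$ ($J = \left(- \frac{1}{9}\right)^{2} = \frac{1}{81} \approx 0.012346$)
$\left(28 + \sqrt{-5 - 30}\right) J F{\left(O,13 \right)} = \left(28 + \sqrt{-5 - 30}\right) \frac{1}{81} \cdot \frac{1}{15} = \left(28 + \sqrt{-35}\right) \frac{1}{81} \cdot \frac{1}{15} = \left(28 + i \sqrt{35}\right) \frac{1}{81} \cdot \frac{1}{15} = \left(\frac{28}{81} + \frac{i \sqrt{35}}{81}\right) \frac{1}{15} = \frac{28}{1215} + \frac{i \sqrt{35}}{1215}$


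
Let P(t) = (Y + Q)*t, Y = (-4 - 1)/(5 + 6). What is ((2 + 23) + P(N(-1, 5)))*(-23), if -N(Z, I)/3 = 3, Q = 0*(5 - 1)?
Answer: -7360/11 ≈ -669.09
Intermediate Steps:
Q = 0 (Q = 0*4 = 0)
N(Z, I) = -9 (N(Z, I) = -3*3 = -9)
Y = -5/11 ≈ -0.45455
P(t) = -5*t/11 (P(t) = (-5/11 + 0)*t = -5*t/11)
((2 + 23) + P(N(-1, 5)))*(-23) = ((2 + 23) - 5/11*(-9))*(-23) = (25 + 45/11)*(-23) = (320/11)*(-23) = -7360/11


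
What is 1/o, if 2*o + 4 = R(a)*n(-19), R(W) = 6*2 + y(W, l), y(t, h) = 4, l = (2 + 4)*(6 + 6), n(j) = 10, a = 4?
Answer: 1/78 ≈ 0.012821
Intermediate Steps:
l = 72 (l = 6*12 = 72)
R(W) = 16 (R(W) = 6*2 + 4 = 12 + 4 = 16)
o = 78 (o = -2 + (16*10)/2 = -2 + (1/2)*160 = -2 + 80 = 78)
1/o = 1/78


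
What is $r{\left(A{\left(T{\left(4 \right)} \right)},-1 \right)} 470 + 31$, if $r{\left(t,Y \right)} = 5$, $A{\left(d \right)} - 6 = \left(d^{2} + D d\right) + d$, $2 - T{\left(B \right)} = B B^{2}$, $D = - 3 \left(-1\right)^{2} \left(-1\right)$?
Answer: $2381$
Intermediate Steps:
$D = 3$ ($D = \left(-3\right) 1 \left(-1\right) = \left(-3\right) \left(-1\right) = 3$)
$T{\left(B \right)} = 2 - B^{3}$ ($T{\left(B \right)} = 2 - B B^{2} = 2 - B^{3}$)
$A{\left(d \right)} = 6 + d^{2} + 4 d$ ($A{\left(d \right)} = 6 + \left(\left(d^{2} + 3 d\right) + d\right) = 6 + \left(d^{2} + 4 d\right) = 6 + d^{2} + 4 d$)
$r{\left(A{\left(T{\left(4 \right)} \right)},-1 \right)} 470 + 31 = 5 \cdot 470 + 31 = 2350 + 31 = 2381$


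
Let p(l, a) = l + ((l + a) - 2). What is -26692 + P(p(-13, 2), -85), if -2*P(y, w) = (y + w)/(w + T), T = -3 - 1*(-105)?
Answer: -907417/34 ≈ -26689.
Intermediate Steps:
T = 102 (T = -3 + 105 = 102)
p(l, a) = -2 + a + 2*l (p(l, a) = l + ((a + l) - 2) = l + (-2 + a + l) = -2 + a + 2*l)
P(y, w) = -(w + y)/(2*(102 + w)) (P(y, w) = -(y + w)/(2*(w + 102)) = -(w + y)/(2*(102 + w)))
-26692 + P(p(-13, 2), -85) = -26692 + (-1*(-85) - (-2 + 2 + 2*(-13)))/(2*(102 - 85)) = -26692 + (½)*(85 - (-2 + 2 - 26))/17 = -26692 + (½)*(1/17)*(85 - 1*(-26)) = -26692 + (½)*(1/17)*(85 + 26) = -26692 + (½)*(1/17)*111 = -26692 + 111/34 = -907417/34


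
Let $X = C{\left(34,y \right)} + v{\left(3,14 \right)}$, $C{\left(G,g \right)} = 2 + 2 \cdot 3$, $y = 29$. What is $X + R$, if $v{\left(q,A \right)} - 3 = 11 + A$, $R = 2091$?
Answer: $2127$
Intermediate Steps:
$C{\left(G,g \right)} = 8$ ($C{\left(G,g \right)} = 2 + 6 = 8$)
$v{\left(q,A \right)} = 14 + A$ ($v{\left(q,A \right)} = 3 + \left(11 + A\right) = 14 + A$)
$X = 36$ ($X = 8 + \left(14 + 14\right) = 8 + 28 = 36$)
$X + R = 36 + 2091 = 2127$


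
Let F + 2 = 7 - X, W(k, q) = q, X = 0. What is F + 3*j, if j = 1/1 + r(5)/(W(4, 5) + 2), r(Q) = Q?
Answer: 71/7 ≈ 10.143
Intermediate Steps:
F = 5 (F = -2 + (7 - 1*0) = -2 + (7 + 0) = -2 + 7 = 5)
j = 12/7 (j = 1/1 + 5/(5 + 2) = 1*1 + 5/7 = 1 + 5*(1/7) = 1 + 5/7 = 12/7 ≈ 1.7143)
F + 3*j = 5 + 3*(12/7) = 5 + 36/7 = 71/7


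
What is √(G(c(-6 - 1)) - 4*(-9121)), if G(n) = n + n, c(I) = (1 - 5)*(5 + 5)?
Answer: 2*√9101 ≈ 190.80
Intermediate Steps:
c(I) = -40 (c(I) = -4*10 = -40)
G(n) = 2*n
√(G(c(-6 - 1)) - 4*(-9121)) = √(2*(-40) - 4*(-9121)) = √(-80 + 36484) = √36404 = 2*√9101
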